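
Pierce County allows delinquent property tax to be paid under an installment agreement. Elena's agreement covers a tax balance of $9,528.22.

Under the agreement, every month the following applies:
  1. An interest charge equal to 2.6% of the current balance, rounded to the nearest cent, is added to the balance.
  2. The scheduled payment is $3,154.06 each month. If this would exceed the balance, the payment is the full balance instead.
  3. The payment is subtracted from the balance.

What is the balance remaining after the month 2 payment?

$3,640.00

# | Opening | Interest | Payment | End bal
1 | $9,528.22 | $247.73 | $3,154.06 | $6,621.89
2 | $6,621.89 | $172.17 | $3,154.06 | $3,640.00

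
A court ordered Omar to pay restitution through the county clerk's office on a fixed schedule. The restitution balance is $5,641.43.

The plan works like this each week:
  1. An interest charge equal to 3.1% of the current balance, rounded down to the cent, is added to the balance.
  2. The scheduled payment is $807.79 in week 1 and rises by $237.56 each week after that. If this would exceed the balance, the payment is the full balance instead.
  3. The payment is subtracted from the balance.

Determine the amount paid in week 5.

Week 1: $5,641.43 +$174.88 interest = $5,816.31; pay $807.79 → $5,008.52
Week 2: $5,008.52 +$155.26 interest = $5,163.78; pay $1,045.35 → $4,118.43
Week 3: $4,118.43 +$127.67 interest = $4,246.10; pay $1,282.91 → $2,963.19
Week 4: $2,963.19 +$91.85 interest = $3,055.04; pay $1,520.47 → $1,534.57
Week 5: $1,534.57 +$47.57 interest = $1,582.14; pay $1,582.14 → $0.00

$1,582.14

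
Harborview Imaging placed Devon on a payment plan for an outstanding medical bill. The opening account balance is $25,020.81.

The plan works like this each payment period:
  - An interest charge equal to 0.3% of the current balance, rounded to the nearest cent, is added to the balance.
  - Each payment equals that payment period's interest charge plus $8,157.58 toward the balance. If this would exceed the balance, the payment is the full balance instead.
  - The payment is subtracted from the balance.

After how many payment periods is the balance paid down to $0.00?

4

# | Opening | Interest | Payment | End bal
1 | $25,020.81 | $75.06 | $8,232.64 | $16,863.23
2 | $16,863.23 | $50.59 | $8,208.17 | $8,705.65
3 | $8,705.65 | $26.12 | $8,183.70 | $548.07
4 | $548.07 | $1.64 | $549.71 | $0.00
Balance reaches $0.00 in payment period 4.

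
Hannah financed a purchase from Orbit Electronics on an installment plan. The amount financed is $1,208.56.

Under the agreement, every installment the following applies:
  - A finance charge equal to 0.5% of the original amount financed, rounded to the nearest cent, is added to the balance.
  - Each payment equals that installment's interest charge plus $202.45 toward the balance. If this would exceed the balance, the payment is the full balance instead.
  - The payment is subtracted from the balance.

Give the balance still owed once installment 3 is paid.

Installment 1: $1,208.56 +$6.04 interest = $1,214.60; pay $208.49 → $1,006.11
Installment 2: $1,006.11 +$6.04 interest = $1,012.15; pay $208.49 → $803.66
Installment 3: $803.66 +$6.04 interest = $809.70; pay $208.49 → $601.21

$601.21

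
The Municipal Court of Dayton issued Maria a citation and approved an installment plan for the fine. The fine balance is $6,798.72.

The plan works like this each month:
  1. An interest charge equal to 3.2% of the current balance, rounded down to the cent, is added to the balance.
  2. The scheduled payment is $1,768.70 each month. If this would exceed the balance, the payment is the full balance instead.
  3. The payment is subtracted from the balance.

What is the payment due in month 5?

$299.18

Month 1: $6,798.72 +$217.55 interest = $7,016.27; pay $1,768.70 → $5,247.57
Month 2: $5,247.57 +$167.92 interest = $5,415.49; pay $1,768.70 → $3,646.79
Month 3: $3,646.79 +$116.69 interest = $3,763.48; pay $1,768.70 → $1,994.78
Month 4: $1,994.78 +$63.83 interest = $2,058.61; pay $1,768.70 → $289.91
Month 5: $289.91 +$9.27 interest = $299.18; pay $299.18 → $0.00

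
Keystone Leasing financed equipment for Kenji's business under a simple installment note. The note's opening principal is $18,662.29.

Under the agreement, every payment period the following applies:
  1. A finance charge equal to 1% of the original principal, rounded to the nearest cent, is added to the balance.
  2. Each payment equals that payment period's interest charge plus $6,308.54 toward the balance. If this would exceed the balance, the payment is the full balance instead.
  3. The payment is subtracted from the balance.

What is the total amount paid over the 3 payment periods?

$19,222.15

Payment period 1: opening $18,662.29; interest $186.62 → $18,848.91; payment $6,495.16; balance $12,353.75
Payment period 2: opening $12,353.75; interest $186.62 → $12,540.37; payment $6,495.16; balance $6,045.21
Payment period 3: opening $6,045.21; interest $186.62 → $6,231.83; payment $6,231.83; balance $0.00
Total paid: $19,222.15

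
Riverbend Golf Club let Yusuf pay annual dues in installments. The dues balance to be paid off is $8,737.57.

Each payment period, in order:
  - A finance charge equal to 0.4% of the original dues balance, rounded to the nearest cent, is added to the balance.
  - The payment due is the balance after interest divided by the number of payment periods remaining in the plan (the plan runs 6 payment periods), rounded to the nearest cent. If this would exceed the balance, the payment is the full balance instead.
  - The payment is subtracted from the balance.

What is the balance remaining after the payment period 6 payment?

# | Opening | Interest | Payment | End bal
1 | $8,737.57 | $34.95 | $1,462.09 | $7,310.43
2 | $7,310.43 | $34.95 | $1,469.08 | $5,876.30
3 | $5,876.30 | $34.95 | $1,477.81 | $4,433.44
4 | $4,433.44 | $34.95 | $1,489.46 | $2,978.93
5 | $2,978.93 | $34.95 | $1,506.94 | $1,506.94
6 | $1,506.94 | $34.95 | $1,541.89 | $0.00

$0.00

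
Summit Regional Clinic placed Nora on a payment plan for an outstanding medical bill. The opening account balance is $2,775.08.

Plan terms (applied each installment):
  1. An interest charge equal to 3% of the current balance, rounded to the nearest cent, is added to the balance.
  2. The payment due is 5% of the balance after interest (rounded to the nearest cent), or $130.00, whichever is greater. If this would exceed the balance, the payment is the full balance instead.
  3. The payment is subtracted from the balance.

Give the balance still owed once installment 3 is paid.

$2,599.90

# | Opening | Interest | Payment | End bal
1 | $2,775.08 | $83.25 | $142.92 | $2,715.41
2 | $2,715.41 | $81.46 | $139.84 | $2,657.03
3 | $2,657.03 | $79.71 | $136.84 | $2,599.90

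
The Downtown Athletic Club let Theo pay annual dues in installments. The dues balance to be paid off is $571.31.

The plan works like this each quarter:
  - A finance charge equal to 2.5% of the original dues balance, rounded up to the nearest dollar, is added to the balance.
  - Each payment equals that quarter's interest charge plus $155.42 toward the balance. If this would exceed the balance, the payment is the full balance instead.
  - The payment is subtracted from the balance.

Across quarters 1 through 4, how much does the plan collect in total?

Quarter 1: opening $571.31; interest $15.00 → $586.31; payment $170.42; balance $415.89
Quarter 2: opening $415.89; interest $15.00 → $430.89; payment $170.42; balance $260.47
Quarter 3: opening $260.47; interest $15.00 → $275.47; payment $170.42; balance $105.05
Quarter 4: opening $105.05; interest $15.00 → $120.05; payment $120.05; balance $0.00
Total paid: $631.31

$631.31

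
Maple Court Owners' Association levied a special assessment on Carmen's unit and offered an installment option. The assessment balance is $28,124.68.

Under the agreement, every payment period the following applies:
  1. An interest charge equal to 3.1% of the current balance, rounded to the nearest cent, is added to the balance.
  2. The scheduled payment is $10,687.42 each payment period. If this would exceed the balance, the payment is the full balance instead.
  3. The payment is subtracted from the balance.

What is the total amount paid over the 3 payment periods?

Payment period 1: opening $28,124.68; interest $871.87 → $28,996.55; payment $10,687.42; balance $18,309.13
Payment period 2: opening $18,309.13; interest $567.58 → $18,876.71; payment $10,687.42; balance $8,189.29
Payment period 3: opening $8,189.29; interest $253.87 → $8,443.16; payment $8,443.16; balance $0.00
Total paid: $29,818.00

$29,818.00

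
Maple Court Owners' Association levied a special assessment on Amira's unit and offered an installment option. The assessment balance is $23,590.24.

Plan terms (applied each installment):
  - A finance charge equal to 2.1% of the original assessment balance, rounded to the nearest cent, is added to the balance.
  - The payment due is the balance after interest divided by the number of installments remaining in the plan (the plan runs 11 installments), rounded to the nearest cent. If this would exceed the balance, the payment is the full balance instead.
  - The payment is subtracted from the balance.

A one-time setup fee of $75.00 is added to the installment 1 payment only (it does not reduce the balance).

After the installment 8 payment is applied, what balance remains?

# | Opening | Interest | Payment | Fee | End bal
1 | $23,590.24 | $495.40 | $2,189.60 | $75.00 | $21,896.04
2 | $21,896.04 | $495.40 | $2,239.14 | — | $20,152.30
3 | $20,152.30 | $495.40 | $2,294.19 | — | $18,353.51
4 | $18,353.51 | $495.40 | $2,356.11 | — | $16,492.80
5 | $16,492.80 | $495.40 | $2,426.89 | — | $14,561.31
6 | $14,561.31 | $495.40 | $2,509.45 | — | $12,547.26
7 | $12,547.26 | $495.40 | $2,608.53 | — | $10,434.13
8 | $10,434.13 | $495.40 | $2,732.38 | — | $8,197.15

$8,197.15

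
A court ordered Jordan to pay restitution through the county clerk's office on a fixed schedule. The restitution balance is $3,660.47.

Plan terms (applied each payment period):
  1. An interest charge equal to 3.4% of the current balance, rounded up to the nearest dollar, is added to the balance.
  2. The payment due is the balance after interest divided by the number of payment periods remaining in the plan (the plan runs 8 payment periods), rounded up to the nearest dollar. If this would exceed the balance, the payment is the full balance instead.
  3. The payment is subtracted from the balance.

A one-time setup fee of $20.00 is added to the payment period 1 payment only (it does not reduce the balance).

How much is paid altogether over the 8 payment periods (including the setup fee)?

$4,291.47

Payment period 1: opening $3,660.47; interest $125.00 → $3,785.47; payment $474.00 (+ $20.00 fee); balance $3,311.47
Payment period 2: opening $3,311.47; interest $113.00 → $3,424.47; payment $490.00; balance $2,934.47
Payment period 3: opening $2,934.47; interest $100.00 → $3,034.47; payment $506.00; balance $2,528.47
Payment period 4: opening $2,528.47; interest $86.00 → $2,614.47; payment $523.00; balance $2,091.47
Payment period 5: opening $2,091.47; interest $72.00 → $2,163.47; payment $541.00; balance $1,622.47
Payment period 6: opening $1,622.47; interest $56.00 → $1,678.47; payment $560.00; balance $1,118.47
Payment period 7: opening $1,118.47; interest $39.00 → $1,157.47; payment $579.00; balance $578.47
Payment period 8: opening $578.47; interest $20.00 → $598.47; payment $598.47; balance $0.00
Total paid: $4,291.47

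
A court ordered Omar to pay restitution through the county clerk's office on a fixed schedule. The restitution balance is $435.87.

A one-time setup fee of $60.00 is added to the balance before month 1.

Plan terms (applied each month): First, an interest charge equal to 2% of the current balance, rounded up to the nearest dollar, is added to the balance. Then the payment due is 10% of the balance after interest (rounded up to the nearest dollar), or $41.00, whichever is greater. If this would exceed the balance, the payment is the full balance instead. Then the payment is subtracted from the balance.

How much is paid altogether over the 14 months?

$576.87

# | Opening | Interest | Payment | End bal
1 | $495.87 | $10.00 | $51.00 | $454.87
2 | $454.87 | $10.00 | $47.00 | $417.87
3 | $417.87 | $9.00 | $43.00 | $383.87
4 | $383.87 | $8.00 | $41.00 | $350.87
5 | $350.87 | $8.00 | $41.00 | $317.87
6 | $317.87 | $7.00 | $41.00 | $283.87
7 | $283.87 | $6.00 | $41.00 | $248.87
8 | $248.87 | $5.00 | $41.00 | $212.87
9 | $212.87 | $5.00 | $41.00 | $176.87
10 | $176.87 | $4.00 | $41.00 | $139.87
11 | $139.87 | $3.00 | $41.00 | $101.87
12 | $101.87 | $3.00 | $41.00 | $63.87
13 | $63.87 | $2.00 | $41.00 | $24.87
14 | $24.87 | $1.00 | $25.87 | $0.00
Total paid: $576.87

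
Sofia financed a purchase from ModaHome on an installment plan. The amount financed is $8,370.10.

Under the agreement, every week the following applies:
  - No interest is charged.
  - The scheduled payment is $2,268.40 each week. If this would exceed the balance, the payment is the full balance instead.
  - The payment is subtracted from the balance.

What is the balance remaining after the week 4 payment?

Week 1: opening $8,370.10; payment $2,268.40; balance $6,101.70
Week 2: opening $6,101.70; payment $2,268.40; balance $3,833.30
Week 3: opening $3,833.30; payment $2,268.40; balance $1,564.90
Week 4: opening $1,564.90; payment $1,564.90; balance $0.00

$0.00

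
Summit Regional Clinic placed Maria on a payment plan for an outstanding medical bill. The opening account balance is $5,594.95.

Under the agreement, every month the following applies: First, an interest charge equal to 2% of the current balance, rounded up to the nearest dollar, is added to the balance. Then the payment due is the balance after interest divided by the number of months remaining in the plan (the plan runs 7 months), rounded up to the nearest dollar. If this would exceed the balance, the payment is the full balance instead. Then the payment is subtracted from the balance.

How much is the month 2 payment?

Month 1: $5,594.95 +$112.00 interest = $5,706.95; pay $816.00 → $4,890.95
Month 2: $4,890.95 +$98.00 interest = $4,988.95; pay $832.00 → $4,156.95

$832.00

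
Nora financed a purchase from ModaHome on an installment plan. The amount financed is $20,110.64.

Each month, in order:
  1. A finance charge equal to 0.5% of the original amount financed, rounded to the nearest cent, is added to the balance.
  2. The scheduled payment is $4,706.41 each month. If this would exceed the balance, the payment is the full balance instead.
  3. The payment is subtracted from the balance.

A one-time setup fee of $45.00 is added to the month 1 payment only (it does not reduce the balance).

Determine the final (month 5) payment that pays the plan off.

$1,787.75

Month 1: $20,110.64 +$100.55 interest = $20,211.19; pay $4,706.41 (+ $45.00 fee) → $15,504.78
Month 2: $15,504.78 +$100.55 interest = $15,605.33; pay $4,706.41 → $10,898.92
Month 3: $10,898.92 +$100.55 interest = $10,999.47; pay $4,706.41 → $6,293.06
Month 4: $6,293.06 +$100.55 interest = $6,393.61; pay $4,706.41 → $1,687.20
Month 5: $1,687.20 +$100.55 interest = $1,787.75; pay $1,787.75 → $0.00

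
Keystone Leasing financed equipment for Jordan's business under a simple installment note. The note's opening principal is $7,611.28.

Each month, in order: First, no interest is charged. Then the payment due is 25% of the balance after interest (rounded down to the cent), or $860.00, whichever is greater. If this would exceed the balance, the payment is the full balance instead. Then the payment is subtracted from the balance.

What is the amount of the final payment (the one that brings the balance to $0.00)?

Month 1: $7,611.28 − $1,902.82 → $5,708.46
Month 2: $5,708.46 − $1,427.11 → $4,281.35
Month 3: $4,281.35 − $1,070.33 → $3,211.02
Month 4: $3,211.02 − $860.00 → $2,351.02
Month 5: $2,351.02 − $860.00 → $1,491.02
Month 6: $1,491.02 − $860.00 → $631.02
Month 7: $631.02 − $631.02 → $0.00

$631.02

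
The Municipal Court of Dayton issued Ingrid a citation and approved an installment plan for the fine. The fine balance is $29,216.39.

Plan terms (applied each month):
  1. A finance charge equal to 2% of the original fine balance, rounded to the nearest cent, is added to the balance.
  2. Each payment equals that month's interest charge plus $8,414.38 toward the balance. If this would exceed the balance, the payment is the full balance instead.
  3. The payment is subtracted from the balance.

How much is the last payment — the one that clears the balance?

$4,557.58

# | Opening | Interest | Payment | End bal
1 | $29,216.39 | $584.33 | $8,998.71 | $20,802.01
2 | $20,802.01 | $584.33 | $8,998.71 | $12,387.63
3 | $12,387.63 | $584.33 | $8,998.71 | $3,973.25
4 | $3,973.25 | $584.33 | $4,557.58 | $0.00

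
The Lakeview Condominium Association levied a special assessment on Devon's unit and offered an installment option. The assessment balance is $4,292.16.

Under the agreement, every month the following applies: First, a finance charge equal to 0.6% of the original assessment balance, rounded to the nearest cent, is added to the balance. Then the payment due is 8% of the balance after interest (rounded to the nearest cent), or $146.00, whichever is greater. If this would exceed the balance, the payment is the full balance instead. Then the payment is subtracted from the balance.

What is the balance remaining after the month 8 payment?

Month 1: $4,292.16 +$25.75 interest = $4,317.91; pay $345.43 → $3,972.48
Month 2: $3,972.48 +$25.75 interest = $3,998.23; pay $319.86 → $3,678.37
Month 3: $3,678.37 +$25.75 interest = $3,704.12; pay $296.33 → $3,407.79
Month 4: $3,407.79 +$25.75 interest = $3,433.54; pay $274.68 → $3,158.86
Month 5: $3,158.86 +$25.75 interest = $3,184.61; pay $254.77 → $2,929.84
Month 6: $2,929.84 +$25.75 interest = $2,955.59; pay $236.45 → $2,719.14
Month 7: $2,719.14 +$25.75 interest = $2,744.89; pay $219.59 → $2,525.30
Month 8: $2,525.30 +$25.75 interest = $2,551.05; pay $204.08 → $2,346.97

$2,346.97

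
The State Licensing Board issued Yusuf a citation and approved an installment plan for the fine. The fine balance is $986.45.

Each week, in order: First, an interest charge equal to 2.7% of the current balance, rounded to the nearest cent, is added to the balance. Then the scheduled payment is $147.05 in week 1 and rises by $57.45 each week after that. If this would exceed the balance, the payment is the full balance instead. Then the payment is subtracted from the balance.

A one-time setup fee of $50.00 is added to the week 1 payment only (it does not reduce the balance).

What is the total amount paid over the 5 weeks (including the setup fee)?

$1,120.49

Week 1: opening $986.45; interest $26.63 → $1,013.08; payment $147.05 (+ $50.00 fee); balance $866.03
Week 2: opening $866.03; interest $23.38 → $889.41; payment $204.50; balance $684.91
Week 3: opening $684.91; interest $18.49 → $703.40; payment $261.95; balance $441.45
Week 4: opening $441.45; interest $11.92 → $453.37; payment $319.40; balance $133.97
Week 5: opening $133.97; interest $3.62 → $137.59; payment $137.59; balance $0.00
Total paid: $1,120.49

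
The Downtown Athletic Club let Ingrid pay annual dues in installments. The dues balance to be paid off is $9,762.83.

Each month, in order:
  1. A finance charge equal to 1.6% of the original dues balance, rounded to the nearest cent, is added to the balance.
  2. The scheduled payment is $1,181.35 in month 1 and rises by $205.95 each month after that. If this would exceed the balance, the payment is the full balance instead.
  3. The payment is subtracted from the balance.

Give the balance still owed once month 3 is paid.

Month 1: $9,762.83 +$156.21 interest = $9,919.04; pay $1,181.35 → $8,737.69
Month 2: $8,737.69 +$156.21 interest = $8,893.90; pay $1,387.30 → $7,506.60
Month 3: $7,506.60 +$156.21 interest = $7,662.81; pay $1,593.25 → $6,069.56

$6,069.56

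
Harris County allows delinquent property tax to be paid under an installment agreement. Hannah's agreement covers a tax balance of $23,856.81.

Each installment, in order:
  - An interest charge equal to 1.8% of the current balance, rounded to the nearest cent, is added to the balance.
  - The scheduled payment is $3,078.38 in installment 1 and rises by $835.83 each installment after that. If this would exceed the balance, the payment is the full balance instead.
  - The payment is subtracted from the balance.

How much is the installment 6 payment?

Installment 1: $23,856.81 +$429.42 interest = $24,286.23; pay $3,078.38 → $21,207.85
Installment 2: $21,207.85 +$381.74 interest = $21,589.59; pay $3,914.21 → $17,675.38
Installment 3: $17,675.38 +$318.16 interest = $17,993.54; pay $4,750.04 → $13,243.50
Installment 4: $13,243.50 +$238.38 interest = $13,481.88; pay $5,585.87 → $7,896.01
Installment 5: $7,896.01 +$142.13 interest = $8,038.14; pay $6,421.70 → $1,616.44
Installment 6: $1,616.44 +$29.10 interest = $1,645.54; pay $1,645.54 → $0.00

$1,645.54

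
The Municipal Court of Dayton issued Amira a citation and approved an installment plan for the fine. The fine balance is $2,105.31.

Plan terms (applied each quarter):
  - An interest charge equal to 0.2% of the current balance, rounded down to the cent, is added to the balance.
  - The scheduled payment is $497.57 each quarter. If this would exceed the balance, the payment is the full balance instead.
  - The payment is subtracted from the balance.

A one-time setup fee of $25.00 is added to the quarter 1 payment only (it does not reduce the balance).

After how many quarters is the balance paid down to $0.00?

Quarter 1: opening $2,105.31; interest $4.21 → $2,109.52; payment $497.57 (+ $25.00 fee); balance $1,611.95
Quarter 2: opening $1,611.95; interest $3.22 → $1,615.17; payment $497.57; balance $1,117.60
Quarter 3: opening $1,117.60; interest $2.23 → $1,119.83; payment $497.57; balance $622.26
Quarter 4: opening $622.26; interest $1.24 → $623.50; payment $497.57; balance $125.93
Quarter 5: opening $125.93; interest $0.25 → $126.18; payment $126.18; balance $0.00
Balance reaches $0.00 in quarter 5.

5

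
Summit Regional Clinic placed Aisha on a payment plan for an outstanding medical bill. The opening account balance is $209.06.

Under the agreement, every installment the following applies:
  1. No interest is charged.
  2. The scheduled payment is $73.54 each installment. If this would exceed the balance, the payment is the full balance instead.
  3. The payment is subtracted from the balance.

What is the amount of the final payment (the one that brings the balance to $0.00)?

$61.98

# | Opening | Payment | End bal
1 | $209.06 | $73.54 | $135.52
2 | $135.52 | $73.54 | $61.98
3 | $61.98 | $61.98 | $0.00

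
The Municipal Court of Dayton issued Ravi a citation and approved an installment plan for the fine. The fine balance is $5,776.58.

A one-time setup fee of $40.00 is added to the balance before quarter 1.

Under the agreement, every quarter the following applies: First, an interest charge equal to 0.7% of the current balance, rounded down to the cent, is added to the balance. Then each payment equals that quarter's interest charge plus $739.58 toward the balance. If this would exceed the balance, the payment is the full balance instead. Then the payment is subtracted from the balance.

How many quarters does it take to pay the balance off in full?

# | Opening | Interest | Payment | End bal
1 | $5,816.58 | $40.71 | $780.29 | $5,077.00
2 | $5,077.00 | $35.53 | $775.11 | $4,337.42
3 | $4,337.42 | $30.36 | $769.94 | $3,597.84
4 | $3,597.84 | $25.18 | $764.76 | $2,858.26
5 | $2,858.26 | $20.00 | $759.58 | $2,118.68
6 | $2,118.68 | $14.83 | $754.41 | $1,379.10
7 | $1,379.10 | $9.65 | $749.23 | $639.52
8 | $639.52 | $4.47 | $643.99 | $0.00
Balance reaches $0.00 in quarter 8.

8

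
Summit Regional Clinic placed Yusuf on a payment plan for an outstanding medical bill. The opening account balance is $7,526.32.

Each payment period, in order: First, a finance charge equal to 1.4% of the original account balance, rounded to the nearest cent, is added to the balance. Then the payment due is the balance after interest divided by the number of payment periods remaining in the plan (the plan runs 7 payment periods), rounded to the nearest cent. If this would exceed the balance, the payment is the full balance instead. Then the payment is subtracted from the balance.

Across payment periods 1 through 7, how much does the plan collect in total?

$8,263.91

Payment period 1: opening $7,526.32; interest $105.37 → $7,631.69; payment $1,090.24; balance $6,541.45
Payment period 2: opening $6,541.45; interest $105.37 → $6,646.82; payment $1,107.80; balance $5,539.02
Payment period 3: opening $5,539.02; interest $105.37 → $5,644.39; payment $1,128.88; balance $4,515.51
Payment period 4: opening $4,515.51; interest $105.37 → $4,620.88; payment $1,155.22; balance $3,465.66
Payment period 5: opening $3,465.66; interest $105.37 → $3,571.03; payment $1,190.34; balance $2,380.69
Payment period 6: opening $2,380.69; interest $105.37 → $2,486.06; payment $1,243.03; balance $1,243.03
Payment period 7: opening $1,243.03; interest $105.37 → $1,348.40; payment $1,348.40; balance $0.00
Total paid: $8,263.91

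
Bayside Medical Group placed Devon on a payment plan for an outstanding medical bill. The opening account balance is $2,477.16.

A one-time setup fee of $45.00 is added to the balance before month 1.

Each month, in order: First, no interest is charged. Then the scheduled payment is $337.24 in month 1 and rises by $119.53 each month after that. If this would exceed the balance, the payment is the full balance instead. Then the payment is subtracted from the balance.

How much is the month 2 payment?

Month 1: opening $2,522.16; payment $337.24; balance $2,184.92
Month 2: opening $2,184.92; payment $456.77; balance $1,728.15

$456.77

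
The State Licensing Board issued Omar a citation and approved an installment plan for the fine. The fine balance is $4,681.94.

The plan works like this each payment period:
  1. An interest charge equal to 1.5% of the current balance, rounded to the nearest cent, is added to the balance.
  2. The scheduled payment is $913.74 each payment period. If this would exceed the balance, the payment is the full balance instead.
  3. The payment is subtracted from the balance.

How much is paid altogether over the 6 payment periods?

Payment period 1: $4,681.94 +$70.23 interest = $4,752.17; pay $913.74 → $3,838.43
Payment period 2: $3,838.43 +$57.58 interest = $3,896.01; pay $913.74 → $2,982.27
Payment period 3: $2,982.27 +$44.73 interest = $3,027.00; pay $913.74 → $2,113.26
Payment period 4: $2,113.26 +$31.70 interest = $2,144.96; pay $913.74 → $1,231.22
Payment period 5: $1,231.22 +$18.47 interest = $1,249.69; pay $913.74 → $335.95
Payment period 6: $335.95 +$5.04 interest = $340.99; pay $340.99 → $0.00
Total paid: $4,909.69

$4,909.69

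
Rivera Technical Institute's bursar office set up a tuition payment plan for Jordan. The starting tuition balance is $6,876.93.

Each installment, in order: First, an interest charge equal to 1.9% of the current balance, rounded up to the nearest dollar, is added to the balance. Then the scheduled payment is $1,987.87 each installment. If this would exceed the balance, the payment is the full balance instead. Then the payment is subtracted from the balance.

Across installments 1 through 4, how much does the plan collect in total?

$7,186.93

Installment 1: $6,876.93 +$131.00 interest = $7,007.93; pay $1,987.87 → $5,020.06
Installment 2: $5,020.06 +$96.00 interest = $5,116.06; pay $1,987.87 → $3,128.19
Installment 3: $3,128.19 +$60.00 interest = $3,188.19; pay $1,987.87 → $1,200.32
Installment 4: $1,200.32 +$23.00 interest = $1,223.32; pay $1,223.32 → $0.00
Total paid: $7,186.93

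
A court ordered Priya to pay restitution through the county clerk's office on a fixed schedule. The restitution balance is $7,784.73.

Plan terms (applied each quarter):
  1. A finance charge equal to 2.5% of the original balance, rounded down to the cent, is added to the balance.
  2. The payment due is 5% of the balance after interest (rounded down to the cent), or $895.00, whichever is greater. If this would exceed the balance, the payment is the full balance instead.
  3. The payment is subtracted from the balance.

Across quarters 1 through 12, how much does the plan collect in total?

$10,120.05

Quarter 1: opening $7,784.73; interest $194.61 → $7,979.34; payment $895.00; balance $7,084.34
Quarter 2: opening $7,084.34; interest $194.61 → $7,278.95; payment $895.00; balance $6,383.95
Quarter 3: opening $6,383.95; interest $194.61 → $6,578.56; payment $895.00; balance $5,683.56
Quarter 4: opening $5,683.56; interest $194.61 → $5,878.17; payment $895.00; balance $4,983.17
Quarter 5: opening $4,983.17; interest $194.61 → $5,177.78; payment $895.00; balance $4,282.78
Quarter 6: opening $4,282.78; interest $194.61 → $4,477.39; payment $895.00; balance $3,582.39
Quarter 7: opening $3,582.39; interest $194.61 → $3,777.00; payment $895.00; balance $2,882.00
Quarter 8: opening $2,882.00; interest $194.61 → $3,076.61; payment $895.00; balance $2,181.61
Quarter 9: opening $2,181.61; interest $194.61 → $2,376.22; payment $895.00; balance $1,481.22
Quarter 10: opening $1,481.22; interest $194.61 → $1,675.83; payment $895.00; balance $780.83
Quarter 11: opening $780.83; interest $194.61 → $975.44; payment $895.00; balance $80.44
Quarter 12: opening $80.44; interest $194.61 → $275.05; payment $275.05; balance $0.00
Total paid: $10,120.05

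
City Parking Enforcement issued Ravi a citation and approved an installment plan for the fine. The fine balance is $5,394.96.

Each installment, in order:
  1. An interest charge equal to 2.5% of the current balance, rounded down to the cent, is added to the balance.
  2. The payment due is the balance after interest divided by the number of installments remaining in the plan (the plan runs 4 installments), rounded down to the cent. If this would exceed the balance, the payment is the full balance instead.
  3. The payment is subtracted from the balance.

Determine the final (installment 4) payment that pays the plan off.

$1,488.76

Installment 1: opening $5,394.96; interest $134.87 → $5,529.83; payment $1,382.45; balance $4,147.38
Installment 2: opening $4,147.38; interest $103.68 → $4,251.06; payment $1,417.02; balance $2,834.04
Installment 3: opening $2,834.04; interest $70.85 → $2,904.89; payment $1,452.44; balance $1,452.45
Installment 4: opening $1,452.45; interest $36.31 → $1,488.76; payment $1,488.76; balance $0.00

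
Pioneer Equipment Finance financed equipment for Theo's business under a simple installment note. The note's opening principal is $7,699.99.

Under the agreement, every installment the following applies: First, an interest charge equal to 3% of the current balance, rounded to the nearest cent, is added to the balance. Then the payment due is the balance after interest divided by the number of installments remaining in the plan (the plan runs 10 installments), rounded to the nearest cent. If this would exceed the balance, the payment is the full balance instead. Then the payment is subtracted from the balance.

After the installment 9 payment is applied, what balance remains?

Installment 1: $7,699.99 +$231.00 interest = $7,930.99; pay $793.10 → $7,137.89
Installment 2: $7,137.89 +$214.14 interest = $7,352.03; pay $816.89 → $6,535.14
Installment 3: $6,535.14 +$196.05 interest = $6,731.19; pay $841.40 → $5,889.79
Installment 4: $5,889.79 +$176.69 interest = $6,066.48; pay $866.64 → $5,199.84
Installment 5: $5,199.84 +$156.00 interest = $5,355.84; pay $892.64 → $4,463.20
Installment 6: $4,463.20 +$133.90 interest = $4,597.10; pay $919.42 → $3,677.68
Installment 7: $3,677.68 +$110.33 interest = $3,788.01; pay $947.00 → $2,841.01
Installment 8: $2,841.01 +$85.23 interest = $2,926.24; pay $975.41 → $1,950.83
Installment 9: $1,950.83 +$58.52 interest = $2,009.35; pay $1,004.68 → $1,004.67

$1,004.67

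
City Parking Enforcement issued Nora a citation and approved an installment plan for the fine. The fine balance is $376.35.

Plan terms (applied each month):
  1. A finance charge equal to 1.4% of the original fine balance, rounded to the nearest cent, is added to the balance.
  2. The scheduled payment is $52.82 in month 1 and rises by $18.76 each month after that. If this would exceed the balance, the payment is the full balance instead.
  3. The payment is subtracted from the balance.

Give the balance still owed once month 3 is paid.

$177.42

# | Opening | Interest | Payment | End bal
1 | $376.35 | $5.27 | $52.82 | $328.80
2 | $328.80 | $5.27 | $71.58 | $262.49
3 | $262.49 | $5.27 | $90.34 | $177.42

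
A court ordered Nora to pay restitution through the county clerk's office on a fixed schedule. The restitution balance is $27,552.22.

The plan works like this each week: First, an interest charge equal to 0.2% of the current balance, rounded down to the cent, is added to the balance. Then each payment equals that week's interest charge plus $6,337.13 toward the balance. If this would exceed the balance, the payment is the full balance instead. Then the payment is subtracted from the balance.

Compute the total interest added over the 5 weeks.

Week 1: opening $27,552.22; interest $55.10 → $27,607.32; payment $6,392.23; balance $21,215.09
Week 2: opening $21,215.09; interest $42.43 → $21,257.52; payment $6,379.56; balance $14,877.96
Week 3: opening $14,877.96; interest $29.75 → $14,907.71; payment $6,366.88; balance $8,540.83
Week 4: opening $8,540.83; interest $17.08 → $8,557.91; payment $6,354.21; balance $2,203.70
Week 5: opening $2,203.70; interest $4.40 → $2,208.10; payment $2,208.10; balance $0.00
Total interest: $55.10 + $42.43 + $29.75 + $17.08 + $4.40 = $148.76

$148.76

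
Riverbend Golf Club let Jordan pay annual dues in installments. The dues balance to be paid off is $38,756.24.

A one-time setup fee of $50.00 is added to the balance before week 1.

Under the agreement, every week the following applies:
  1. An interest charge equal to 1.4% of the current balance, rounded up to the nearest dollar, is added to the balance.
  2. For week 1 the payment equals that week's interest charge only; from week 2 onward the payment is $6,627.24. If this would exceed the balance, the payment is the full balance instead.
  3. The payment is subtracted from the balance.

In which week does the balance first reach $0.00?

8

Week 1: opening $38,806.24; interest $544.00 → $39,350.24; payment $544.00; balance $38,806.24
Week 2: opening $38,806.24; interest $544.00 → $39,350.24; payment $6,627.24; balance $32,723.00
Week 3: opening $32,723.00; interest $459.00 → $33,182.00; payment $6,627.24; balance $26,554.76
Week 4: opening $26,554.76; interest $372.00 → $26,926.76; payment $6,627.24; balance $20,299.52
Week 5: opening $20,299.52; interest $285.00 → $20,584.52; payment $6,627.24; balance $13,957.28
Week 6: opening $13,957.28; interest $196.00 → $14,153.28; payment $6,627.24; balance $7,526.04
Week 7: opening $7,526.04; interest $106.00 → $7,632.04; payment $6,627.24; balance $1,004.80
Week 8: opening $1,004.80; interest $15.00 → $1,019.80; payment $1,019.80; balance $0.00
Balance reaches $0.00 in week 8.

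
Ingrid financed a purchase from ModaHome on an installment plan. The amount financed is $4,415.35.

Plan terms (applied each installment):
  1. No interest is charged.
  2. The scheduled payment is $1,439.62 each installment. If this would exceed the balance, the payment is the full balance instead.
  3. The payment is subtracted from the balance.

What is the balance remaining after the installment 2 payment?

$1,536.11

# | Opening | Payment | End bal
1 | $4,415.35 | $1,439.62 | $2,975.73
2 | $2,975.73 | $1,439.62 | $1,536.11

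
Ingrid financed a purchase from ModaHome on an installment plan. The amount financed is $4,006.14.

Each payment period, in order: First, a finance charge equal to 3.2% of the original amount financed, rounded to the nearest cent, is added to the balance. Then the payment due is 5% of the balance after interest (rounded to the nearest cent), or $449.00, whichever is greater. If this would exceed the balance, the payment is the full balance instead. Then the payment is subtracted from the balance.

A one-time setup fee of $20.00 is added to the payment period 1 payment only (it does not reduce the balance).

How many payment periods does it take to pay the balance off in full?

13

Payment period 1: $4,006.14 +$128.20 interest = $4,134.34; pay $449.00 (+ $20.00 fee) → $3,685.34
Payment period 2: $3,685.34 +$128.20 interest = $3,813.54; pay $449.00 → $3,364.54
Payment period 3: $3,364.54 +$128.20 interest = $3,492.74; pay $449.00 → $3,043.74
Payment period 4: $3,043.74 +$128.20 interest = $3,171.94; pay $449.00 → $2,722.94
Payment period 5: $2,722.94 +$128.20 interest = $2,851.14; pay $449.00 → $2,402.14
Payment period 6: $2,402.14 +$128.20 interest = $2,530.34; pay $449.00 → $2,081.34
Payment period 7: $2,081.34 +$128.20 interest = $2,209.54; pay $449.00 → $1,760.54
Payment period 8: $1,760.54 +$128.20 interest = $1,888.74; pay $449.00 → $1,439.74
Payment period 9: $1,439.74 +$128.20 interest = $1,567.94; pay $449.00 → $1,118.94
Payment period 10: $1,118.94 +$128.20 interest = $1,247.14; pay $449.00 → $798.14
Payment period 11: $798.14 +$128.20 interest = $926.34; pay $449.00 → $477.34
Payment period 12: $477.34 +$128.20 interest = $605.54; pay $449.00 → $156.54
Payment period 13: $156.54 +$128.20 interest = $284.74; pay $284.74 → $0.00
Balance reaches $0.00 in payment period 13.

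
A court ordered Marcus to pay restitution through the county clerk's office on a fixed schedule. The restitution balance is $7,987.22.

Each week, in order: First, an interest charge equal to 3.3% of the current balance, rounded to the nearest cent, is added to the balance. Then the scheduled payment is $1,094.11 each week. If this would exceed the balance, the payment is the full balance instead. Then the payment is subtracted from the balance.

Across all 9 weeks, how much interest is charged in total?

Week 1: opening $7,987.22; interest $263.58 → $8,250.80; payment $1,094.11; balance $7,156.69
Week 2: opening $7,156.69; interest $236.17 → $7,392.86; payment $1,094.11; balance $6,298.75
Week 3: opening $6,298.75; interest $207.86 → $6,506.61; payment $1,094.11; balance $5,412.50
Week 4: opening $5,412.50; interest $178.61 → $5,591.11; payment $1,094.11; balance $4,497.00
Week 5: opening $4,497.00; interest $148.40 → $4,645.40; payment $1,094.11; balance $3,551.29
Week 6: opening $3,551.29; interest $117.19 → $3,668.48; payment $1,094.11; balance $2,574.37
Week 7: opening $2,574.37; interest $84.95 → $2,659.32; payment $1,094.11; balance $1,565.21
Week 8: opening $1,565.21; interest $51.65 → $1,616.86; payment $1,094.11; balance $522.75
Week 9: opening $522.75; interest $17.25 → $540.00; payment $540.00; balance $0.00
Total interest: $263.58 + $236.17 + $207.86 + $178.61 + $148.40 + $117.19 + $84.95 + $51.65 + $17.25 = $1,305.66

$1,305.66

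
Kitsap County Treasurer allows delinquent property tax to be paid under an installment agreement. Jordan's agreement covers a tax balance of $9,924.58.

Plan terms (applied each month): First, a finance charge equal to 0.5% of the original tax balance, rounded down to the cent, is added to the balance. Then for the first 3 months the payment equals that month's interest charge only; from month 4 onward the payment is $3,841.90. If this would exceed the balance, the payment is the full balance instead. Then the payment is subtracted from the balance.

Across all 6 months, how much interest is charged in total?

$297.72

# | Opening | Interest | Payment | End bal
1 | $9,924.58 | $49.62 | $49.62 | $9,924.58
2 | $9,924.58 | $49.62 | $49.62 | $9,924.58
3 | $9,924.58 | $49.62 | $49.62 | $9,924.58
4 | $9,924.58 | $49.62 | $3,841.90 | $6,132.30
5 | $6,132.30 | $49.62 | $3,841.90 | $2,340.02
6 | $2,340.02 | $49.62 | $2,389.64 | $0.00
Total interest: $49.62 + $49.62 + $49.62 + $49.62 + $49.62 + $49.62 = $297.72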